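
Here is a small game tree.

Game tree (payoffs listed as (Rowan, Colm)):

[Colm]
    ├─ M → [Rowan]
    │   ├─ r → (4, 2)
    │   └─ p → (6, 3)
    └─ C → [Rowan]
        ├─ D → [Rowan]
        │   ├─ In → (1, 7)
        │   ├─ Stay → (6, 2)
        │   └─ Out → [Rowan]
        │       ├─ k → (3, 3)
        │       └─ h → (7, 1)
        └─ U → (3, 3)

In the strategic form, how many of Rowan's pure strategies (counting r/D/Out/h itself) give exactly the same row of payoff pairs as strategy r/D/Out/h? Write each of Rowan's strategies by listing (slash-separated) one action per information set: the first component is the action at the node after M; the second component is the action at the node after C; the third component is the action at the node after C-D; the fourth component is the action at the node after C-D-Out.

1

Row for r/D/Out/h (columns M, C): (4,2) (7,1).
Every one of Rowan's information sets is on the play path for some reply by Colm when Rowan follows r/D/Out/h.
Changing the action at any of them therefore changes at least one column, so only r/D/Out/h itself gives this row.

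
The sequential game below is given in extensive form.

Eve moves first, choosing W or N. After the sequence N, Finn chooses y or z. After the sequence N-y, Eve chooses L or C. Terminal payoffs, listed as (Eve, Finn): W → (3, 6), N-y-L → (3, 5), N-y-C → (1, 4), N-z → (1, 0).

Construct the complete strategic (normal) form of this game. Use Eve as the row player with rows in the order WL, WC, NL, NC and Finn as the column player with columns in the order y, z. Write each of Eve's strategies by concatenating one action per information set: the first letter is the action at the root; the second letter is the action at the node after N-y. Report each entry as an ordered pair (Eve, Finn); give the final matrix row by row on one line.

            y        z
  WL    (3,6)    (3,6)
  WC    (3,6)    (3,6)
  NL    (3,5)    (1,0)
  NC    (1,4)    (1,0)

WL: (3,6) (3,6) | WC: (3,6) (3,6) | NL: (3,5) (1,0) | NC: (1,4) (1,0)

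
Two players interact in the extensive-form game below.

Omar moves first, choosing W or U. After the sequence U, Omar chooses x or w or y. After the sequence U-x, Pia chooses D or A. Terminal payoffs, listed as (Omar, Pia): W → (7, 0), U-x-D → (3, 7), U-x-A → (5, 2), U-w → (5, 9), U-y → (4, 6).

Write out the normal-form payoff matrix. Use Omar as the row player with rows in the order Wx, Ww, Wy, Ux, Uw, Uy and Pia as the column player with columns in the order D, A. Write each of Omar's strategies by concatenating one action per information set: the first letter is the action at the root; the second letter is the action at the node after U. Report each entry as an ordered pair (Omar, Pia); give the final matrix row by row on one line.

Wx: (7,0) (7,0) | Ww: (7,0) (7,0) | Wy: (7,0) (7,0) | Ux: (3,7) (5,2) | Uw: (5,9) (5,9) | Uy: (4,6) (4,6)

Row Wx: D→(7,0), A→(7,0)
Row Ww: D→(7,0), A→(7,0)
Row Wy: D→(7,0), A→(7,0)
Row Ux: D→(3,7), A→(5,2)
Row Uw: D→(5,9), A→(5,9)
Row Uy: D→(4,6), A→(4,6)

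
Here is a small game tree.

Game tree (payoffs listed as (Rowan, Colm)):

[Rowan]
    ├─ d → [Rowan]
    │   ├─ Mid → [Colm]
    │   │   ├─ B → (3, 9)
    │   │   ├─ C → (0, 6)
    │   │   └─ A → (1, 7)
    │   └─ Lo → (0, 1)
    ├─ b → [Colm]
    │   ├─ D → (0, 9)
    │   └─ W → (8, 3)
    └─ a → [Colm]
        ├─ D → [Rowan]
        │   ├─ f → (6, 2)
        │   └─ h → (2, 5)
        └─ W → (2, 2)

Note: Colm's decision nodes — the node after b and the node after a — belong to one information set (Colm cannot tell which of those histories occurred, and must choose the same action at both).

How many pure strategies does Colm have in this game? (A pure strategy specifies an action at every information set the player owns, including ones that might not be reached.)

Colm owns the information set {b, a} with actions {D, W} — two choices.
Colm owns the node after d-Mid with actions {B, C, A} — three choices.
A pure strategy fixes one action at each information set independently, so the count is the product 2 × 3 = 6.

6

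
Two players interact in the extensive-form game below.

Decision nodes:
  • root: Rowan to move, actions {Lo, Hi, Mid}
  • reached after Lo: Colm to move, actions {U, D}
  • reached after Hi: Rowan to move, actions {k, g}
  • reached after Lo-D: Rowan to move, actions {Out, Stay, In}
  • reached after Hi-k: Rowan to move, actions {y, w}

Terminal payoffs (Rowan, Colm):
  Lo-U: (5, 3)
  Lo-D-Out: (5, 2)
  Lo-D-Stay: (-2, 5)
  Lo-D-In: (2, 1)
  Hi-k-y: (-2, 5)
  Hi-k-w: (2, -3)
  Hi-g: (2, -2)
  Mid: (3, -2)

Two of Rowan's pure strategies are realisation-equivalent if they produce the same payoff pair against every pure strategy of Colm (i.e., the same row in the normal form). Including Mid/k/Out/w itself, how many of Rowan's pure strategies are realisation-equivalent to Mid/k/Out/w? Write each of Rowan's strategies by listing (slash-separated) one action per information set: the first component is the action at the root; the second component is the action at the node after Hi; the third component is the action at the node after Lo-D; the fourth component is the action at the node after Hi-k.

Row for Mid/k/Out/w (columns U, D): (3,-2) (3,-2).
Under Mid/k/Out/w, Rowan's choice at the node after Hi and at the node after Lo-D and at the node after Hi-k can never be reached regardless of what Colm does, so varying those choices leaves every outcome unchanged.
Holding the reachable choices fixed and varying the unreachable ones freely already gives 2 × 3 × 2 = 12 equivalent strategies.
No other strategy reproduces this row, so those 12 are the full class: Mid/k/Out/y, Mid/k/Out/w, Mid/k/Stay/y, Mid/k/Stay/w, Mid/k/In/y, Mid/k/In/w, Mid/g/Out/y, Mid/g/Out/w, Mid/g/Stay/y, Mid/g/Stay/w, Mid/g/In/y, Mid/g/In/w.

12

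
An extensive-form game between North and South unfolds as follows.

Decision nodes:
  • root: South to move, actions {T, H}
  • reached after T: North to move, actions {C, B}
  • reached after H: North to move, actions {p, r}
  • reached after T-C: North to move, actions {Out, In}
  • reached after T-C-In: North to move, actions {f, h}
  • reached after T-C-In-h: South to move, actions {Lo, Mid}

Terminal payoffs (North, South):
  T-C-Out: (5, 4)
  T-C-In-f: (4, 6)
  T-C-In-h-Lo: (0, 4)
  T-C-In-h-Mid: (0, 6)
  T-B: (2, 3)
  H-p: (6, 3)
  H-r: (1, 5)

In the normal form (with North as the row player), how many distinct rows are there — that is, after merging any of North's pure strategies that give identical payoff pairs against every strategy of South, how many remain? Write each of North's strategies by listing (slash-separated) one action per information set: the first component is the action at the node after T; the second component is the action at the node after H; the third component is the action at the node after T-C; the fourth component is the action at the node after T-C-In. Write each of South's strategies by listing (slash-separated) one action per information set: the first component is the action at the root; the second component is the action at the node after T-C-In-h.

North has 16 pure strategies: C/p/Out/f, C/p/Out/h, C/p/In/f, C/p/In/h, C/r/Out/f, C/r/Out/h, C/r/In/f, C/r/In/h, B/p/Out/f, B/p/Out/h, B/p/In/f, B/p/In/h, B/r/Out/f, B/r/Out/h, B/r/In/f, B/r/In/h. Columns: T/Lo, T/Mid, H/Lo, H/Mid.
{C/p/Out/f, C/p/Out/h} → row (5,4) (5,4) (6,3) (6,3)
{C/p/In/f} → row (4,6) (4,6) (6,3) (6,3)
{C/p/In/h} → row (0,4) (0,6) (6,3) (6,3)
{C/r/Out/f, C/r/Out/h} → row (5,4) (5,4) (1,5) (1,5)
{C/r/In/f} → row (4,6) (4,6) (1,5) (1,5)
{C/r/In/h} → row (0,4) (0,6) (1,5) (1,5)
{B/p/Out/f, B/p/Out/h, B/p/In/f, B/p/In/h} → row (2,3) (2,3) (6,3) (6,3)
{B/r/Out/f, B/r/Out/h, B/r/In/f, B/r/In/h} → row (2,3) (2,3) (1,5) (1,5)
That's 8 distinct rows out of 16 strategies.

8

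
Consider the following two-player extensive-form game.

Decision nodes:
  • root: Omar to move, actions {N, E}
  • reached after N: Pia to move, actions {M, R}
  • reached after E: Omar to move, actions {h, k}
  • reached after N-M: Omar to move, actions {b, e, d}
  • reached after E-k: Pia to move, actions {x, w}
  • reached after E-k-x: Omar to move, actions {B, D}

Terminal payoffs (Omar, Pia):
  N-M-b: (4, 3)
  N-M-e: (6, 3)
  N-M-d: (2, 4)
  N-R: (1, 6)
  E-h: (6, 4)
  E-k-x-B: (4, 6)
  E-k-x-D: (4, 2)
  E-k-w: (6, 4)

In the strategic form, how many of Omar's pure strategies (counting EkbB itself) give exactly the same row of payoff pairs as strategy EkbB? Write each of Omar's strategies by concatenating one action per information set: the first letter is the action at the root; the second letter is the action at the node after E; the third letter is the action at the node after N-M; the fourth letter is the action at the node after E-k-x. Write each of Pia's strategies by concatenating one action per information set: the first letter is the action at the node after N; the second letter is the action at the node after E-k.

Row for EkbB (columns Mx, Mw, Rx, Rw): (4,6) (6,4) (4,6) (6,4).
Under EkbB, Omar's choice at the node after N-M can never be reached regardless of what Pia does, so varying those choices leaves every outcome unchanged.
Holding the reachable choices fixed and varying the unreachable one freely already gives 3 equivalent strategies.
No other strategy reproduces this row, so those 3 are the full class: EkbB, EkeB, EkdB.

3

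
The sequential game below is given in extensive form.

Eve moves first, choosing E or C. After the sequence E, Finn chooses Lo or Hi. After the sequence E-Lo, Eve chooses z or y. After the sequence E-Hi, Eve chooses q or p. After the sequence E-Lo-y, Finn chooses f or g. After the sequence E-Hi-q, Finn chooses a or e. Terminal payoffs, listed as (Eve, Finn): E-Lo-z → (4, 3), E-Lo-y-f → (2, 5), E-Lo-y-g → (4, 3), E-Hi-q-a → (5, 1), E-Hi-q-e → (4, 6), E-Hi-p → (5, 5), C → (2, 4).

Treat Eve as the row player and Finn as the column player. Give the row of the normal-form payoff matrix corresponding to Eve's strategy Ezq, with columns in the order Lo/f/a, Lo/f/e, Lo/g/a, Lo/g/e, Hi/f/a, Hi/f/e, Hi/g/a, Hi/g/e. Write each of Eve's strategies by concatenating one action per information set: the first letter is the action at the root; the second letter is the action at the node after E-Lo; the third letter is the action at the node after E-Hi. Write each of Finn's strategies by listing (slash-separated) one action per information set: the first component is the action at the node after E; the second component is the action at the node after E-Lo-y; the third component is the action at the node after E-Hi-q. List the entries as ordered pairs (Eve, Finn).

vs Lo/f/a: Eve plays E → Finn plays Lo at [E] → Eve plays z at [E-Lo] → (4, 3)
vs Lo/f/e: Eve plays E → Finn plays Lo at [E] → Eve plays z at [E-Lo] → (4, 3)
vs Lo/g/a: Eve plays E → Finn plays Lo at [E] → Eve plays z at [E-Lo] → (4, 3)
vs Lo/g/e: Eve plays E → Finn plays Lo at [E] → Eve plays z at [E-Lo] → (4, 3)
vs Hi/f/a: Eve plays E → Finn plays Hi at [E] → Eve plays q at [E-Hi] → Finn plays a at [E-Hi-q] → (5, 1)
vs Hi/f/e: Eve plays E → Finn plays Hi at [E] → Eve plays q at [E-Hi] → Finn plays e at [E-Hi-q] → (4, 6)
vs Hi/g/a: Eve plays E → Finn plays Hi at [E] → Eve plays q at [E-Hi] → Finn plays a at [E-Hi-q] → (5, 1)
vs Hi/g/e: Eve plays E → Finn plays Hi at [E] → Eve plays q at [E-Hi] → Finn plays e at [E-Hi-q] → (4, 6)

(4,3) (4,3) (4,3) (4,3) (5,1) (4,6) (5,1) (4,6)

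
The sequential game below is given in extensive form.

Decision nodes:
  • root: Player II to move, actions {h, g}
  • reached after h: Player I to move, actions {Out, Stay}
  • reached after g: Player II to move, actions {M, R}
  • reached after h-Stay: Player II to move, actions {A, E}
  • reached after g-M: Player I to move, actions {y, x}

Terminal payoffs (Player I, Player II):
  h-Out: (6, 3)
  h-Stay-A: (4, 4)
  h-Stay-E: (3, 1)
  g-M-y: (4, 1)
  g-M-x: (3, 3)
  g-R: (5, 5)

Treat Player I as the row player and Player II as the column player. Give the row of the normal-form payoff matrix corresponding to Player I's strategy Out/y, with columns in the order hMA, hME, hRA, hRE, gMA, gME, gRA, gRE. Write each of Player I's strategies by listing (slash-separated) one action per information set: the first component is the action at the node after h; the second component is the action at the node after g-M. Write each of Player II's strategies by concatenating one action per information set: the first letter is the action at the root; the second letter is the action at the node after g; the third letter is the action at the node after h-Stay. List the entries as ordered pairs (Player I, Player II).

(6,3) (6,3) (6,3) (6,3) (4,1) (4,1) (5,5) (5,5)

vs hMA: Player II plays h → Player I plays Out at [h] → (6, 3)
vs hME: Player II plays h → Player I plays Out at [h] → (6, 3)
vs hRA: Player II plays h → Player I plays Out at [h] → (6, 3)
vs hRE: Player II plays h → Player I plays Out at [h] → (6, 3)
vs gMA: Player II plays g → Player II plays M at [g] → Player I plays y at [g-M] → (4, 1)
vs gME: Player II plays g → Player II plays M at [g] → Player I plays y at [g-M] → (4, 1)
vs gRA: Player II plays g → Player II plays R at [g] → (5, 5)
vs gRE: Player II plays g → Player II plays R at [g] → (5, 5)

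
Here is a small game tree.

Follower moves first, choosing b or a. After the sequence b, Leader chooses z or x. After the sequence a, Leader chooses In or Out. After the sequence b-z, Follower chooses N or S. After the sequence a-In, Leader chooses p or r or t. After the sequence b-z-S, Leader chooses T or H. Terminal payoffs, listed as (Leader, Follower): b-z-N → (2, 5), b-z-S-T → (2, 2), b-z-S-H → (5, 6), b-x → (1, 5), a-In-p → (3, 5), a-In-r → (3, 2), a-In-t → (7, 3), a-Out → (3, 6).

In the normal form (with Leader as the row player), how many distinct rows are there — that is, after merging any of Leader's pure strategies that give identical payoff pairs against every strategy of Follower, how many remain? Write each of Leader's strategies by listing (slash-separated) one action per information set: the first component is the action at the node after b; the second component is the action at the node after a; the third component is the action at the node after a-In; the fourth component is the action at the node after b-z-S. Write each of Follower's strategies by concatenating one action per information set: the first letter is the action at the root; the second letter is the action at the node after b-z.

Leader has 24 pure strategies: z/In/p/T, z/In/p/H, z/In/r/T, z/In/r/H, z/In/t/T, z/In/t/H, z/Out/p/T, z/Out/p/H, z/Out/r/T, z/Out/r/H, z/Out/t/T, z/Out/t/H, x/In/p/T, x/In/p/H, x/In/r/T, x/In/r/H, x/In/t/T, x/In/t/H, x/Out/p/T, x/Out/p/H, x/Out/r/T, x/Out/r/H, x/Out/t/T, x/Out/t/H. Columns: bN, bS, aN, aS.
{z/In/p/T} → row (2,5) (2,2) (3,5) (3,5)
{z/In/p/H} → row (2,5) (5,6) (3,5) (3,5)
{z/In/r/T} → row (2,5) (2,2) (3,2) (3,2)
{z/In/r/H} → row (2,5) (5,6) (3,2) (3,2)
{z/In/t/T} → row (2,5) (2,2) (7,3) (7,3)
{z/In/t/H} → row (2,5) (5,6) (7,3) (7,3)
{z/Out/p/T, z/Out/r/T, z/Out/t/T} → row (2,5) (2,2) (3,6) (3,6)
{z/Out/p/H, z/Out/r/H, z/Out/t/H} → row (2,5) (5,6) (3,6) (3,6)
{x/In/p/T, x/In/p/H} → row (1,5) (1,5) (3,5) (3,5)
{x/In/r/T, x/In/r/H} → row (1,5) (1,5) (3,2) (3,2)
{x/In/t/T, x/In/t/H} → row (1,5) (1,5) (7,3) (7,3)
{x/Out/p/T, x/Out/p/H, x/Out/r/T, x/Out/r/H, x/Out/t/T, x/Out/t/H} → row (1,5) (1,5) (3,6) (3,6)
That's 12 distinct rows out of 24 strategies.

12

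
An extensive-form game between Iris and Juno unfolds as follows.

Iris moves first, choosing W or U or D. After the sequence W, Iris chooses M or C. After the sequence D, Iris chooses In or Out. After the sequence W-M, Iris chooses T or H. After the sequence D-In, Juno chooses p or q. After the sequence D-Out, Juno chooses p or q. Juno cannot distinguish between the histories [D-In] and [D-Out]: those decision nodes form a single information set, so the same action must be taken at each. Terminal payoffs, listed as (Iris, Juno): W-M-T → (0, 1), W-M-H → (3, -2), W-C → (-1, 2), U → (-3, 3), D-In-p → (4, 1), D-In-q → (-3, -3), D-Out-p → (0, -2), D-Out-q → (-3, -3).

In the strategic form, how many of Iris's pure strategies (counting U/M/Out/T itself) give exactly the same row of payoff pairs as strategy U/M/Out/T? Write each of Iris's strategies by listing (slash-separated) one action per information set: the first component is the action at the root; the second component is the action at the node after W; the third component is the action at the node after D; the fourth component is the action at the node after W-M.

8

Row for U/M/Out/T (columns p, q): (-3,3) (-3,3).
Under U/M/Out/T, Iris's choice at the node after W and at the node after D and at the node after W-M can never be reached regardless of what Juno does, so varying those choices leaves every outcome unchanged.
Holding the reachable choices fixed and varying the unreachable ones freely already gives 2 × 2 × 2 = 8 equivalent strategies.
No other strategy reproduces this row, so those 8 are the full class: U/M/In/T, U/M/In/H, U/M/Out/T, U/M/Out/H, U/C/In/T, U/C/In/H, U/C/Out/T, U/C/Out/H.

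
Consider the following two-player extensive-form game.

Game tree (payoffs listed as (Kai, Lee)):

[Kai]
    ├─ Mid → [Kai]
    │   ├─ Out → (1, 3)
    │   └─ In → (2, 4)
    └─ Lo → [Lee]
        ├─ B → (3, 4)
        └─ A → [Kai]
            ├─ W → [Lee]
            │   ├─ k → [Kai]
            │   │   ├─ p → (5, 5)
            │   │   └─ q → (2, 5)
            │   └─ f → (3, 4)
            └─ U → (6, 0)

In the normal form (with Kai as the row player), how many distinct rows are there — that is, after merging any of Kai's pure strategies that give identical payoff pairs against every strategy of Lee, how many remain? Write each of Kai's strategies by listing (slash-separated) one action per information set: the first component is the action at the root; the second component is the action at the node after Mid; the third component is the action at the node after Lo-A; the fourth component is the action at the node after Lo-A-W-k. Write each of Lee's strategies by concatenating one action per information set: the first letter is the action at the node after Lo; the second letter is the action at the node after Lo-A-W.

Kai has 16 pure strategies: Mid/Out/W/p, Mid/Out/W/q, Mid/Out/U/p, Mid/Out/U/q, Mid/In/W/p, Mid/In/W/q, Mid/In/U/p, Mid/In/U/q, Lo/Out/W/p, Lo/Out/W/q, Lo/Out/U/p, Lo/Out/U/q, Lo/In/W/p, Lo/In/W/q, Lo/In/U/p, Lo/In/U/q. Columns: Bk, Bf, Ak, Af.
{Mid/Out/W/p, Mid/Out/W/q, Mid/Out/U/p, Mid/Out/U/q} → row (1,3) (1,3) (1,3) (1,3)
{Mid/In/W/p, Mid/In/W/q, Mid/In/U/p, Mid/In/U/q} → row (2,4) (2,4) (2,4) (2,4)
{Lo/Out/W/p, Lo/In/W/p} → row (3,4) (3,4) (5,5) (3,4)
{Lo/Out/W/q, Lo/In/W/q} → row (3,4) (3,4) (2,5) (3,4)
{Lo/Out/U/p, Lo/Out/U/q, Lo/In/U/p, Lo/In/U/q} → row (3,4) (3,4) (6,0) (6,0)
That's 5 distinct rows out of 16 strategies.

5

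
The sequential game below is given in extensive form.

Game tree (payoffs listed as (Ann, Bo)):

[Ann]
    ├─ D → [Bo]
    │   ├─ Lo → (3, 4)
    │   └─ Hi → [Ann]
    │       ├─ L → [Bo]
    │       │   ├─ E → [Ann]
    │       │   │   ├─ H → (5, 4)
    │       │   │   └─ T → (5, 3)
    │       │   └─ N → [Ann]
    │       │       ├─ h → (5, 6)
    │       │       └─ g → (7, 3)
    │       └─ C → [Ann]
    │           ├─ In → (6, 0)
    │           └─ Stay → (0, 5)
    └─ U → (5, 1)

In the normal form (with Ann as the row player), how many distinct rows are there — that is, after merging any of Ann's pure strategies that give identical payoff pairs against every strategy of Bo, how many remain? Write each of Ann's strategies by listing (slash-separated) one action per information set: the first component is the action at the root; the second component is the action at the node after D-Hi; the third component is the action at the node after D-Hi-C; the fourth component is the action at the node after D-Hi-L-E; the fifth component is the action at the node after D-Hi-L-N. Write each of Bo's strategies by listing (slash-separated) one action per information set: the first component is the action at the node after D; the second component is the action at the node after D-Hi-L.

7

Ann has 32 pure strategies: D/L/In/H/h, D/L/In/H/g, D/L/In/T/h, D/L/In/T/g, D/L/Stay/H/h, D/L/Stay/H/g, D/L/Stay/T/h, D/L/Stay/T/g, D/C/In/H/h, D/C/In/H/g, D/C/In/T/h, D/C/In/T/g, D/C/Stay/H/h, D/C/Stay/H/g, D/C/Stay/T/h, D/C/Stay/T/g, U/L/In/H/h, U/L/In/H/g, U/L/In/T/h, U/L/In/T/g, U/L/Stay/H/h, U/L/Stay/H/g, U/L/Stay/T/h, U/L/Stay/T/g, U/C/In/H/h, U/C/In/H/g, U/C/In/T/h, U/C/In/T/g, U/C/Stay/H/h, U/C/Stay/H/g, U/C/Stay/T/h, U/C/Stay/T/g. Columns: Lo/E, Lo/N, Hi/E, Hi/N.
{D/L/In/H/h, D/L/Stay/H/h} → row (3,4) (3,4) (5,4) (5,6)
{D/L/In/H/g, D/L/Stay/H/g} → row (3,4) (3,4) (5,4) (7,3)
{D/L/In/T/h, D/L/Stay/T/h} → row (3,4) (3,4) (5,3) (5,6)
{D/L/In/T/g, D/L/Stay/T/g} → row (3,4) (3,4) (5,3) (7,3)
{D/C/In/H/h, D/C/In/H/g, D/C/In/T/h, D/C/In/T/g} → row (3,4) (3,4) (6,0) (6,0)
{D/C/Stay/H/h, D/C/Stay/H/g, D/C/Stay/T/h, D/C/Stay/T/g} → row (3,4) (3,4) (0,5) (0,5)
{U/L/In/H/h, U/L/In/H/g, U/L/In/T/h, U/L/In/T/g, U/L/Stay/H/h, U/L/Stay/H/g, U/L/Stay/T/h, U/L/Stay/T/g, U/C/In/H/h, U/C/In/H/g, U/C/In/T/h, U/C/In/T/g, U/C/Stay/H/h, U/C/Stay/H/g, U/C/Stay/T/h, U/C/Stay/T/g} → row (5,1) (5,1) (5,1) (5,1)
That's 7 distinct rows out of 32 strategies.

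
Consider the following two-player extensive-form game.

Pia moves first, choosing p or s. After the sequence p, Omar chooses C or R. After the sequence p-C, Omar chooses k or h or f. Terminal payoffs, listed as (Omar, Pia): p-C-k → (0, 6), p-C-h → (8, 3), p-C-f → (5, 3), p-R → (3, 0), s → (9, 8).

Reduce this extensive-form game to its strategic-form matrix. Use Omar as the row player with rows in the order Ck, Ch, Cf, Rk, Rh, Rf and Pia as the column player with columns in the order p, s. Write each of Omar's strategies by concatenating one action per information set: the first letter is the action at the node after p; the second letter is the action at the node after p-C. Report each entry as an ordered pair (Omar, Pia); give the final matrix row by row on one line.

Ck: (0,6) (9,8) | Ch: (8,3) (9,8) | Cf: (5,3) (9,8) | Rk: (3,0) (9,8) | Rh: (3,0) (9,8) | Rf: (3,0) (9,8)

            p        s
  Ck    (0,6)    (9,8)
  Ch    (8,3)    (9,8)
  Cf    (5,3)    (9,8)
  Rk    (3,0)    (9,8)
  Rh    (3,0)    (9,8)
  Rf    (3,0)    (9,8)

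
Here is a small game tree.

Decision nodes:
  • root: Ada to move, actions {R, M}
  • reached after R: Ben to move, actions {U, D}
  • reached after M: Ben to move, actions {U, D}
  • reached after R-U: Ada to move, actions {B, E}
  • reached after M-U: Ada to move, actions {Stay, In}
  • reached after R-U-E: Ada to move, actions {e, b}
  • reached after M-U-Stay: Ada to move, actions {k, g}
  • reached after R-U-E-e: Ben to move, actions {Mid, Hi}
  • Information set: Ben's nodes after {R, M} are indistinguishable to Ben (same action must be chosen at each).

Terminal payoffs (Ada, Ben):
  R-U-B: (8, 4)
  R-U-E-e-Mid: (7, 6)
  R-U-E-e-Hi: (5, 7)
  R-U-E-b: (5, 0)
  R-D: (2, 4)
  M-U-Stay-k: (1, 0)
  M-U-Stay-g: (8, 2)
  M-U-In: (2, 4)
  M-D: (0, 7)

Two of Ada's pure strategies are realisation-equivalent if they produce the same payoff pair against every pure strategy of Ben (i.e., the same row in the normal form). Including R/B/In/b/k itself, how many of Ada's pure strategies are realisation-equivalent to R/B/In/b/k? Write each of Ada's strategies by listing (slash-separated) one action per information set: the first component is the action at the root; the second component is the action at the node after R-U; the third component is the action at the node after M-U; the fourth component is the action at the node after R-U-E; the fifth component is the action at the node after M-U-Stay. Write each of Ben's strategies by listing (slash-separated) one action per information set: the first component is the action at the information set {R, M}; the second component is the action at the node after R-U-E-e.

8

Row for R/B/In/b/k (columns U/Mid, U/Hi, D/Mid, D/Hi): (8,4) (8,4) (2,4) (2,4).
Under R/B/In/b/k, Ada's choice at the node after M-U and at the node after R-U-E and at the node after M-U-Stay can never be reached regardless of what Ben does, so varying those choices leaves every outcome unchanged.
Holding the reachable choices fixed and varying the unreachable ones freely already gives 2 × 2 × 2 = 8 equivalent strategies.
No other strategy reproduces this row, so those 8 are the full class: R/B/Stay/e/k, R/B/Stay/e/g, R/B/Stay/b/k, R/B/Stay/b/g, R/B/In/e/k, R/B/In/e/g, R/B/In/b/k, R/B/In/b/g.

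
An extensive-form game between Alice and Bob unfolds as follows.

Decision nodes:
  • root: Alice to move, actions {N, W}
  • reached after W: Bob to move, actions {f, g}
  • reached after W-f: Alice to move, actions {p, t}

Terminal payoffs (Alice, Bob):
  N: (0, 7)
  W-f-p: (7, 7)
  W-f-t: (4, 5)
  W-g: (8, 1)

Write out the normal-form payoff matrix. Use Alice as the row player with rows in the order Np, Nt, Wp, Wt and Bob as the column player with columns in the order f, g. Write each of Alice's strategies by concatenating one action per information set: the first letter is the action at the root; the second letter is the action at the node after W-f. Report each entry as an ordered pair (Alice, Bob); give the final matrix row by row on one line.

            f        g
  Np    (0,7)    (0,7)
  Nt    (0,7)    (0,7)
  Wp    (7,7)    (8,1)
  Wt    (4,5)    (8,1)

Np: (0,7) (0,7) | Nt: (0,7) (0,7) | Wp: (7,7) (8,1) | Wt: (4,5) (8,1)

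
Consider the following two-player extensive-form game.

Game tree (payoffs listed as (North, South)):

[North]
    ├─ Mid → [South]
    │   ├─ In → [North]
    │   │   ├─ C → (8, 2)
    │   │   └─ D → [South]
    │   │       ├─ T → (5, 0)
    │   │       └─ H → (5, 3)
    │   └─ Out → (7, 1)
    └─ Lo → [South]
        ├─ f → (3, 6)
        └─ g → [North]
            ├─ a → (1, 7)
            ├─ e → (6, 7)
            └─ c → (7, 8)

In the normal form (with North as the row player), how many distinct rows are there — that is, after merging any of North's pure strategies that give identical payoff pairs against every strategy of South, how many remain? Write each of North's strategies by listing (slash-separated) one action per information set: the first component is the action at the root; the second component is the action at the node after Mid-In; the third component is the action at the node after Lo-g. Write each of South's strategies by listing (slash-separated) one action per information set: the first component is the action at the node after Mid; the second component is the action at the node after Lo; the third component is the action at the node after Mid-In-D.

North has 12 pure strategies: Mid/C/a, Mid/C/e, Mid/C/c, Mid/D/a, Mid/D/e, Mid/D/c, Lo/C/a, Lo/C/e, Lo/C/c, Lo/D/a, Lo/D/e, Lo/D/c. Columns: In/f/T, In/f/H, In/g/T, In/g/H, Out/f/T, Out/f/H, Out/g/T, Out/g/H.
{Mid/C/a, Mid/C/e, Mid/C/c} → row (8,2) (8,2) (8,2) (8,2) (7,1) (7,1) (7,1) (7,1)
{Mid/D/a, Mid/D/e, Mid/D/c} → row (5,0) (5,3) (5,0) (5,3) (7,1) (7,1) (7,1) (7,1)
{Lo/C/a, Lo/D/a} → row (3,6) (3,6) (1,7) (1,7) (3,6) (3,6) (1,7) (1,7)
{Lo/C/e, Lo/D/e} → row (3,6) (3,6) (6,7) (6,7) (3,6) (3,6) (6,7) (6,7)
{Lo/C/c, Lo/D/c} → row (3,6) (3,6) (7,8) (7,8) (3,6) (3,6) (7,8) (7,8)
That's 5 distinct rows out of 12 strategies.

5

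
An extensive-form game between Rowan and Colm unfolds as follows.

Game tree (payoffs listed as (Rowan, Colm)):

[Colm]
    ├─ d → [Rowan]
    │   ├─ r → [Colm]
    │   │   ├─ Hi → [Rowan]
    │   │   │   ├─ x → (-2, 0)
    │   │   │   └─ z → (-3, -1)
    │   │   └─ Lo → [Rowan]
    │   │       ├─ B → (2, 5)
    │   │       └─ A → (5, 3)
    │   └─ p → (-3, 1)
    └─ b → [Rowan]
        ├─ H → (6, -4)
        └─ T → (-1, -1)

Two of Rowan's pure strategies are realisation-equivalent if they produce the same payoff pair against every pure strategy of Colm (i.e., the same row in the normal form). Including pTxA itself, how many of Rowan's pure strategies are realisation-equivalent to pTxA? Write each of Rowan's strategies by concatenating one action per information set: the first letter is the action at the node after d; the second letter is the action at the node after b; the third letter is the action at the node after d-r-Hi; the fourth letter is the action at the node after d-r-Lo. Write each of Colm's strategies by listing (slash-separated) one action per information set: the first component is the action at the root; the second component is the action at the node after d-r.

Row for pTxA (columns d/Hi, d/Lo, b/Hi, b/Lo): (-3,1) (-3,1) (-1,-1) (-1,-1).
Under pTxA, Rowan's choice at the node after d-r-Hi and at the node after d-r-Lo can never be reached regardless of what Colm does, so varying those choices leaves every outcome unchanged.
Holding the reachable choices fixed and varying the unreachable ones freely already gives 2 × 2 = 4 equivalent strategies.
No other strategy reproduces this row, so those 4 are the full class: pTxB, pTxA, pTzB, pTzA.

4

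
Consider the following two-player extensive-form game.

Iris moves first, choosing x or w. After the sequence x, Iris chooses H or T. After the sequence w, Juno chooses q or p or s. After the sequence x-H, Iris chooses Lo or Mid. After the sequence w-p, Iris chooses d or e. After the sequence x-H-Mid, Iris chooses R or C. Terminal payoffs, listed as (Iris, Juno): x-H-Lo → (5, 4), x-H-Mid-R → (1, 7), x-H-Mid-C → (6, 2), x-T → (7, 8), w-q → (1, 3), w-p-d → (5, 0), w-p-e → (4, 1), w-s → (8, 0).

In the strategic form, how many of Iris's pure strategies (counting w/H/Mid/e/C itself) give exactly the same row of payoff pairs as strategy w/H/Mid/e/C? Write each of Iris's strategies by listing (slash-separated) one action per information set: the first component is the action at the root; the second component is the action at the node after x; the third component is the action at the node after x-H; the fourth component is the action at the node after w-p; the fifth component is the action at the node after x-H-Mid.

Row for w/H/Mid/e/C (columns q, p, s): (1,3) (4,1) (8,0).
Under w/H/Mid/e/C, Iris's choice at the node after x and at the node after x-H and at the node after x-H-Mid can never be reached regardless of what Juno does, so varying those choices leaves every outcome unchanged.
Holding the reachable choices fixed and varying the unreachable ones freely already gives 2 × 2 × 2 = 8 equivalent strategies.
No other strategy reproduces this row, so those 8 are the full class: w/H/Lo/e/R, w/H/Lo/e/C, w/H/Mid/e/R, w/H/Mid/e/C, w/T/Lo/e/R, w/T/Lo/e/C, w/T/Mid/e/R, w/T/Mid/e/C.

8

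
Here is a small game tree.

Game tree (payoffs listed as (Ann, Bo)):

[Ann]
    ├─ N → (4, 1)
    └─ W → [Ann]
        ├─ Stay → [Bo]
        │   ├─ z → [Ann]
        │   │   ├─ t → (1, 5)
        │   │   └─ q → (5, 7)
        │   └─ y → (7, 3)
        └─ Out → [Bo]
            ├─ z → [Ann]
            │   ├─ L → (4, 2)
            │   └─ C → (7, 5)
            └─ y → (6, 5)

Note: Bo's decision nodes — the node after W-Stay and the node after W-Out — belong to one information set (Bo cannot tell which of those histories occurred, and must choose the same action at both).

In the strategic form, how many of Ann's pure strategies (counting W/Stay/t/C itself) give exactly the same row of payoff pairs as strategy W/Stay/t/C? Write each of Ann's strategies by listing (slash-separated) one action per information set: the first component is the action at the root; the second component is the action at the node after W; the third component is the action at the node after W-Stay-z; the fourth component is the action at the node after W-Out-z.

2

Row for W/Stay/t/C (columns z, y): (1,5) (7,3).
Under W/Stay/t/C, Ann's choice at the node after W-Out-z can never be reached regardless of what Bo does, so varying those choices leaves every outcome unchanged.
Holding the reachable choices fixed and varying the unreachable one freely already gives 2 equivalent strategies.
No other strategy reproduces this row, so those 2 are the full class: W/Stay/t/L, W/Stay/t/C.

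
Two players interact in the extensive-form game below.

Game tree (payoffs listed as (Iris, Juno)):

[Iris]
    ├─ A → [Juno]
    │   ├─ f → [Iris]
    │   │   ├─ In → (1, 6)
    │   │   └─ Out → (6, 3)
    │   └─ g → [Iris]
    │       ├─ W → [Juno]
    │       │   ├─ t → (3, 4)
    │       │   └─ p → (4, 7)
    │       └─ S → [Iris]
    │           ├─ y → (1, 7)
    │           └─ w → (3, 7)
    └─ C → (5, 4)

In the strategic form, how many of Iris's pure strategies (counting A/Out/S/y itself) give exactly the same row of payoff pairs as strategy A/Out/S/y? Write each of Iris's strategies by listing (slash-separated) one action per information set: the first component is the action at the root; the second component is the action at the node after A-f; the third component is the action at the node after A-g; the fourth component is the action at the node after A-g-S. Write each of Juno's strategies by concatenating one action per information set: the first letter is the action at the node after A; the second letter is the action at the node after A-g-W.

1

Row for A/Out/S/y (columns ft, fp, gt, gp): (6,3) (6,3) (1,7) (1,7).
Every one of Iris's information sets is on the play path for some reply by Juno when Iris follows A/Out/S/y.
Changing the action at any of them therefore changes at least one column, so only A/Out/S/y itself gives this row.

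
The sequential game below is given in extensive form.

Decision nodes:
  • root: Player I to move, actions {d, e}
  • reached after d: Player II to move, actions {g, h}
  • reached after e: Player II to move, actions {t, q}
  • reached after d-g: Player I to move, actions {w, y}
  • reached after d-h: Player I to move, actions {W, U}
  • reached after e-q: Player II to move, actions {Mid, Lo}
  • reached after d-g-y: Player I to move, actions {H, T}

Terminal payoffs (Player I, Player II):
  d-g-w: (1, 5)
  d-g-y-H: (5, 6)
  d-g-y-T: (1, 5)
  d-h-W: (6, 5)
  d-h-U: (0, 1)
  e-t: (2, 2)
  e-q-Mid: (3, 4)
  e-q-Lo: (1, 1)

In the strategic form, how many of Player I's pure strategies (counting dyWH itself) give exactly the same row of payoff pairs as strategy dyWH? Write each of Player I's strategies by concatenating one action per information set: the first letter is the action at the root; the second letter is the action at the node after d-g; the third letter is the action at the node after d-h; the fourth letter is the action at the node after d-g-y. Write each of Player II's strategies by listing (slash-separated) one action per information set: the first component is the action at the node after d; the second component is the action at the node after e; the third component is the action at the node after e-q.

Row for dyWH (columns g/t/Mid, g/t/Lo, g/q/Mid, g/q/Lo, h/t/Mid, h/t/Lo, h/q/Mid, h/q/Lo): (5,6) (5,6) (5,6) (5,6) (6,5) (6,5) (6,5) (6,5).
Every one of Player I's information sets is on the play path for some reply by Player II when Player I follows dyWH.
Changing the action at any of them therefore changes at least one column, so only dyWH itself gives this row.

1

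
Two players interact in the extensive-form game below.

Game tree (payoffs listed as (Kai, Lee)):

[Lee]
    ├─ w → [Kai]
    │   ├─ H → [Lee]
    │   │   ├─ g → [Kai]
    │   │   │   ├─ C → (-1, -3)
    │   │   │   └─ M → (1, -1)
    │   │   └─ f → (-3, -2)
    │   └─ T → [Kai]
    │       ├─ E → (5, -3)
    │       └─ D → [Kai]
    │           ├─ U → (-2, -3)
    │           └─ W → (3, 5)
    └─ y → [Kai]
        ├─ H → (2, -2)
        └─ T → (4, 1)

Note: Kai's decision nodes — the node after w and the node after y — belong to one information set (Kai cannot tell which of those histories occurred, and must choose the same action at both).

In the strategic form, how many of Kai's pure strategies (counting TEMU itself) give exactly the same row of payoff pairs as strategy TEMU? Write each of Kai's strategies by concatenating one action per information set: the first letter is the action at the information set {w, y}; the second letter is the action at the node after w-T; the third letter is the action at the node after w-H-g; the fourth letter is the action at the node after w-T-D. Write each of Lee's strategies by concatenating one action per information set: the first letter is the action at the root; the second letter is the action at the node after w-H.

4

Row for TEMU (columns wg, wf, yg, yf): (5,-3) (5,-3) (4,1) (4,1).
Under TEMU, Kai's choice at the node after w-H-g and at the node after w-T-D can never be reached regardless of what Lee does, so varying those choices leaves every outcome unchanged.
Holding the reachable choices fixed and varying the unreachable ones freely already gives 2 × 2 = 4 equivalent strategies.
No other strategy reproduces this row, so those 4 are the full class: TECU, TECW, TEMU, TEMW.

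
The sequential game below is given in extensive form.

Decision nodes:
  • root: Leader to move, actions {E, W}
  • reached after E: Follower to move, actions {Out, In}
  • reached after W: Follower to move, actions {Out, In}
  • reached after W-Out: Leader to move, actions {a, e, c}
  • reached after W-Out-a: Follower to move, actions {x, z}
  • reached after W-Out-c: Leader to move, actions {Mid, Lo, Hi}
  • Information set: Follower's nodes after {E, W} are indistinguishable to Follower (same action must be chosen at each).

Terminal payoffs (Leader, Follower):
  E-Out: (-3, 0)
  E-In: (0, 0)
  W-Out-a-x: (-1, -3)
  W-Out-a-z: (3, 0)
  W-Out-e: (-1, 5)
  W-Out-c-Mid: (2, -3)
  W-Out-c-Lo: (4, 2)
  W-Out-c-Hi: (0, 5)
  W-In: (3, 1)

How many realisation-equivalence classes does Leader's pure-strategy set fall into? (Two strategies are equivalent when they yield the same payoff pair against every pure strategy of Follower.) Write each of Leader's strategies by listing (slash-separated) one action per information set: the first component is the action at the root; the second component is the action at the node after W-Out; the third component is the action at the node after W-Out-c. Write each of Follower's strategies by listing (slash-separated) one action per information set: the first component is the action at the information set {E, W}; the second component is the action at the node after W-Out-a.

Leader has 18 pure strategies: E/a/Mid, E/a/Lo, E/a/Hi, E/e/Mid, E/e/Lo, E/e/Hi, E/c/Mid, E/c/Lo, E/c/Hi, W/a/Mid, W/a/Lo, W/a/Hi, W/e/Mid, W/e/Lo, W/e/Hi, W/c/Mid, W/c/Lo, W/c/Hi. Columns: Out/x, Out/z, In/x, In/z.
{E/a/Mid, E/a/Lo, E/a/Hi, E/e/Mid, E/e/Lo, E/e/Hi, E/c/Mid, E/c/Lo, E/c/Hi} → row (-3,0) (-3,0) (0,0) (0,0)
{W/a/Mid, W/a/Lo, W/a/Hi} → row (-1,-3) (3,0) (3,1) (3,1)
{W/e/Mid, W/e/Lo, W/e/Hi} → row (-1,5) (-1,5) (3,1) (3,1)
{W/c/Mid} → row (2,-3) (2,-3) (3,1) (3,1)
{W/c/Lo} → row (4,2) (4,2) (3,1) (3,1)
{W/c/Hi} → row (0,5) (0,5) (3,1) (3,1)
That's 6 distinct rows out of 18 strategies.

6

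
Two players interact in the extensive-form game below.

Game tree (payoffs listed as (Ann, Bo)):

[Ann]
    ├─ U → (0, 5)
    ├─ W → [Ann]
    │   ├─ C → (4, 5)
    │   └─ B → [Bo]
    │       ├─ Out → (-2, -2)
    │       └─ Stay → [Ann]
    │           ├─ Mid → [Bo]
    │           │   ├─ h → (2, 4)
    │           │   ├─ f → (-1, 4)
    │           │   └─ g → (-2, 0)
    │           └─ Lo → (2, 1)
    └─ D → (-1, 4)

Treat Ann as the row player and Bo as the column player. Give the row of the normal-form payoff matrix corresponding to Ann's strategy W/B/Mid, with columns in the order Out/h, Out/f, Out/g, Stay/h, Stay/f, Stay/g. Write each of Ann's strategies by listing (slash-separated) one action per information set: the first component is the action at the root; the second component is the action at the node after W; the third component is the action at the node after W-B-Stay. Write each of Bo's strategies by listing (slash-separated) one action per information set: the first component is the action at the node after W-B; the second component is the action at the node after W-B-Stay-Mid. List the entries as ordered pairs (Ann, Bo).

vs Out/h: Ann plays W → Ann plays B at [W] → Bo plays Out at [W-B] → (-2, -2)
vs Out/f: Ann plays W → Ann plays B at [W] → Bo plays Out at [W-B] → (-2, -2)
vs Out/g: Ann plays W → Ann plays B at [W] → Bo plays Out at [W-B] → (-2, -2)
vs Stay/h: Ann plays W → Ann plays B at [W] → Bo plays Stay at [W-B] → Ann plays Mid at [W-B-Stay] → Bo plays h at [W-B-Stay-Mid] → (2, 4)
vs Stay/f: Ann plays W → Ann plays B at [W] → Bo plays Stay at [W-B] → Ann plays Mid at [W-B-Stay] → Bo plays f at [W-B-Stay-Mid] → (-1, 4)
vs Stay/g: Ann plays W → Ann plays B at [W] → Bo plays Stay at [W-B] → Ann plays Mid at [W-B-Stay] → Bo plays g at [W-B-Stay-Mid] → (-2, 0)

(-2,-2) (-2,-2) (-2,-2) (2,4) (-1,4) (-2,0)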